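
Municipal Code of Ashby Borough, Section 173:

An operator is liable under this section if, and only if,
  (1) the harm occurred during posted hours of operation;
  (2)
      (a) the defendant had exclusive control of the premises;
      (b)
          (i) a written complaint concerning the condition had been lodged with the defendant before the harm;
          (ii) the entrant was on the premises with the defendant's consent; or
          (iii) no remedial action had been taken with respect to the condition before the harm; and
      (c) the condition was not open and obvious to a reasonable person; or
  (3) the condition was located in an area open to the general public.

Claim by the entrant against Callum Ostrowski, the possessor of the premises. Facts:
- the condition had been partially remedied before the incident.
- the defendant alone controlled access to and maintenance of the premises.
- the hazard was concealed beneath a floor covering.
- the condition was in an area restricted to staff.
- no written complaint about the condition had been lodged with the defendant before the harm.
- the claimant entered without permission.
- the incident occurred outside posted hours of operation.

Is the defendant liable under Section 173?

No — not liable.

(1) during posted hours — not met.
(a) exclusive control — met.
(i) complaint lodged — not satisfied.
(ii) consent to enter — fails.
(iii) no remedial action — not satisfied.
(b) = F OR F OR F = false.
(c) not open/obvious — met.
(2): T AND F AND T → false.
(3) public area — fails.
Overall = F OR F OR F = false.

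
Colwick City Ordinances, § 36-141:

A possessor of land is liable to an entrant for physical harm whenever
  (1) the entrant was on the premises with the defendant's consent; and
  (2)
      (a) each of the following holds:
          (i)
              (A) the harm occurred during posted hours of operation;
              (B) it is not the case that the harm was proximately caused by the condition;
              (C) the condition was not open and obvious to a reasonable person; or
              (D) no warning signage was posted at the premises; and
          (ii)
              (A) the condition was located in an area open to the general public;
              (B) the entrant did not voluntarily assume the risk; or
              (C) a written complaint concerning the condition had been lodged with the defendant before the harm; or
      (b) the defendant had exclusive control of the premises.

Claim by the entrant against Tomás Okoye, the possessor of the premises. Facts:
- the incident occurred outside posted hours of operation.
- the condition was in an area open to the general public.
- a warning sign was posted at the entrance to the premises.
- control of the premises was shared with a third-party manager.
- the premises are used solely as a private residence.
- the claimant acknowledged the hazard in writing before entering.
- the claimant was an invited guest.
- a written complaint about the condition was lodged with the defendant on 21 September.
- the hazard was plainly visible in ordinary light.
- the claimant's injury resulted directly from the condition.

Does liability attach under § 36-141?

(1) consent to enter — met.
(A) during posted hours — fails.
(B) not (proximate cause) — fails.
(C) not open/obvious — not satisfied.
(D) no signage posted — not met.
(i): F OR F OR F OR F → false.
(A) public area — holds.
(B) no assumed risk — not satisfied.
(C) complaint lodged — met.
So (ii) is satisfied (T OR F OR T).
(a) = F AND T = false.
(b) exclusive control — not satisfied.
(2): F OR F → false.
So Overall is not satisfied (T AND F).

No — not liable.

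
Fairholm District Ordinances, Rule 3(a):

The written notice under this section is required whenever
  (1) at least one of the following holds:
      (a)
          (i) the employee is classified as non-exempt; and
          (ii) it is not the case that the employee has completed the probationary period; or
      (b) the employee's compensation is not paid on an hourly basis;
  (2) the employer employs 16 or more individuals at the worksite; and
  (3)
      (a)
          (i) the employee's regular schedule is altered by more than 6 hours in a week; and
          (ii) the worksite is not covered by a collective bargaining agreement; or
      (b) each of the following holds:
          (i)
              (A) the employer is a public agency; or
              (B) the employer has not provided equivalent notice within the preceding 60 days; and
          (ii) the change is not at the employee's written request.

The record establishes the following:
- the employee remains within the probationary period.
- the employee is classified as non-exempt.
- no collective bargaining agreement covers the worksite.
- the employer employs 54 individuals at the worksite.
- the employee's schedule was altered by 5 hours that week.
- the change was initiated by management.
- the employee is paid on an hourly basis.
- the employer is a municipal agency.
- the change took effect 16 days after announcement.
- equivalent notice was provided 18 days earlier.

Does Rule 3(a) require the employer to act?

(i) non-exempt — met.
(ii) not (past probation) — holds.
(a): T AND T → true.
(b) not (hourly-paid) — fails.
(1): T OR F → true.
(2) ≥ 16 at site — met.
(i) schedule shift > 6h — not met.
(ii) no CBA — met.
(a): F AND T → false.
(A) public agency — satisfied.
(B) no recent notice — not satisfied.
(i) = T OR F = true.
(ii) not employee-requested — met.
So (b) is satisfied (T AND T).
(3): F OR T → true.
So Overall is satisfied (T AND T AND T).

Yes — required.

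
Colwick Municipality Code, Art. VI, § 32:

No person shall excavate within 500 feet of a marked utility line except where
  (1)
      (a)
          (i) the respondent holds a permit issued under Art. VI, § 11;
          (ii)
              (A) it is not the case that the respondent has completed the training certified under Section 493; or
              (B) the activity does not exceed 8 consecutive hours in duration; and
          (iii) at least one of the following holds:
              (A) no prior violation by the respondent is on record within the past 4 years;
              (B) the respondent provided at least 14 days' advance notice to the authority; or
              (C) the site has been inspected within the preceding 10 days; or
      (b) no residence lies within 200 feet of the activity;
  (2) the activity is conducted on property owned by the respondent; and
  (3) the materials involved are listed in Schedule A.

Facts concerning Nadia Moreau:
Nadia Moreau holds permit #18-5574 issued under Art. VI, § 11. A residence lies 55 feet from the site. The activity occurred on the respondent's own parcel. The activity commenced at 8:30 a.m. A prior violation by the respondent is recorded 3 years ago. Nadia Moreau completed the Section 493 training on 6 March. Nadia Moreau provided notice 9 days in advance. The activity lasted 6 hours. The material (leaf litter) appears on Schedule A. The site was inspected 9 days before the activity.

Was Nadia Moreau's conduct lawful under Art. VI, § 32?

(i) holds permit — holds.
(A) not (training certified) — fails.
(B) ≤ 8 hrs duration — met.
(ii): F OR T → true.
(A) no prior violation — not met.
(B) ≥14 days' notice — not met.
(C) site inspected — holds.
(iii) = F OR F OR T = true.
(a) = T AND T AND T = true.
(b) no residence in 200 ft — not satisfied.
So (1) is satisfied (T OR F).
(2) own property — holds.
(3) Schedule A material — satisfied.
Overall: T AND T AND T → true.

Yes — lawful.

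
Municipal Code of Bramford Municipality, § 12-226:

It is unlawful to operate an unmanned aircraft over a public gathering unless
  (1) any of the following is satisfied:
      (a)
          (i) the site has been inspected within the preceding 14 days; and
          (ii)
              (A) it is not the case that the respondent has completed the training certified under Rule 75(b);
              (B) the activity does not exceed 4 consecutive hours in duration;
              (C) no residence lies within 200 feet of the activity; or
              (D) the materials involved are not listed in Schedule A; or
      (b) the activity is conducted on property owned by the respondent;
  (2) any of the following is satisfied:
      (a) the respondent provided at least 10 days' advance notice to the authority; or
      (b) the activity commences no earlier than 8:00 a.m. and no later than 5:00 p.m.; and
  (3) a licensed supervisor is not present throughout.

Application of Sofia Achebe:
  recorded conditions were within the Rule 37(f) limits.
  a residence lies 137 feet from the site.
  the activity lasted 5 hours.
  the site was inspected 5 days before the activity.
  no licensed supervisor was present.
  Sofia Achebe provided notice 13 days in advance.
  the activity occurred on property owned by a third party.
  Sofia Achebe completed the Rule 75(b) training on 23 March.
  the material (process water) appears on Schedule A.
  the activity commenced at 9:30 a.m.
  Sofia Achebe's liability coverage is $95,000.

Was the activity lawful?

No — unlawful.

(i) site inspected — met.
(A) not (training certified) — not satisfied.
(B) ≤ 4 hrs duration — not met.
(C) no residence in 200 ft — not met.
(D) not (Schedule A material) — not met.
So (ii) is not satisfied (F OR F OR F OR F).
So (a) is not satisfied (T AND F).
(b) own property — fails.
So (1) is not satisfied (F OR F).
(a) ≥10 days' notice — met.
(b) start within hours — met.
(2) = T OR T = true.
(3) not (supervisor present) — satisfied.
Overall: F AND T AND T → false.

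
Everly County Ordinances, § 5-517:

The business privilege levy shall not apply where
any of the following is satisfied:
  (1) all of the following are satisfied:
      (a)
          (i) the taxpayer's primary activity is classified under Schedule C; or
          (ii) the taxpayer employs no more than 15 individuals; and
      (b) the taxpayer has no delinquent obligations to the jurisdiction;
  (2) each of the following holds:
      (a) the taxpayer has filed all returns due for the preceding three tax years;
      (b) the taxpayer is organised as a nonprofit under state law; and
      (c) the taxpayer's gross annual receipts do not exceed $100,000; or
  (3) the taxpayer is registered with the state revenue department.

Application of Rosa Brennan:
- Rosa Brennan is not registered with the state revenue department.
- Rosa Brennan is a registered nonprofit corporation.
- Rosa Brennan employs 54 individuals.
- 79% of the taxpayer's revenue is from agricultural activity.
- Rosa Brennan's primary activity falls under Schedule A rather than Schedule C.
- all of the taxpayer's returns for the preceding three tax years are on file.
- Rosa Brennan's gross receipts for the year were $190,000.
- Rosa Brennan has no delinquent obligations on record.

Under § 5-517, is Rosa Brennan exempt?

(i) Schedule C activity — not met.
(ii) ≤ 15 employees — not satisfied.
(a): F OR F → false.
(b) no delinquency — holds.
So (1) is not satisfied (F AND T).
(a) returns current — met.
(b) nonprofit — holds.
(c) receipts ≤ $100,000 — fails.
(2): T AND T AND F → false.
(3) state-registered — fails.
Overall: F OR F OR F → false.

No — not exempt.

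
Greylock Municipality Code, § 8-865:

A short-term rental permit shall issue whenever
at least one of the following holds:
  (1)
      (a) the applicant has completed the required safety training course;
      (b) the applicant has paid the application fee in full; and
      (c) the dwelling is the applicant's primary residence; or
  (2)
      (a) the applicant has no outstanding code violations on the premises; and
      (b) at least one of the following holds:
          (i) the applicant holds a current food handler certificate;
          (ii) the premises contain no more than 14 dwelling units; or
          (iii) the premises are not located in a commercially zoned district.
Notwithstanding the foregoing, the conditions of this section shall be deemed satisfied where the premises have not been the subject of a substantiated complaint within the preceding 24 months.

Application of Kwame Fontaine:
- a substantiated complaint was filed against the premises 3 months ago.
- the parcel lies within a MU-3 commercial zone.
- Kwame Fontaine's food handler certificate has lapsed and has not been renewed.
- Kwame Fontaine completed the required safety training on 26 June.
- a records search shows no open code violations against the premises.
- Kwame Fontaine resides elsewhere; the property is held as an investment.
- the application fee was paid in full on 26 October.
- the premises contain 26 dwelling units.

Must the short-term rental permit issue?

(a) safety training — satisfied.
(b) fee paid — satisfied.
(c) primary residence — not satisfied.
(1): T AND T AND F → false.
(a) no code violations — met.
(i) food handler cert. — fails.
(ii) ≤ 14 units — not met.
(iii) not (commercially zoned) — fails.
(b): F OR F OR F → false.
(2) = T AND F = false.
Overall = F OR F = false.
Exception (no complaint in 24 mo.) — not satisfied.
Result: main false OR exception false → false.

No — denied.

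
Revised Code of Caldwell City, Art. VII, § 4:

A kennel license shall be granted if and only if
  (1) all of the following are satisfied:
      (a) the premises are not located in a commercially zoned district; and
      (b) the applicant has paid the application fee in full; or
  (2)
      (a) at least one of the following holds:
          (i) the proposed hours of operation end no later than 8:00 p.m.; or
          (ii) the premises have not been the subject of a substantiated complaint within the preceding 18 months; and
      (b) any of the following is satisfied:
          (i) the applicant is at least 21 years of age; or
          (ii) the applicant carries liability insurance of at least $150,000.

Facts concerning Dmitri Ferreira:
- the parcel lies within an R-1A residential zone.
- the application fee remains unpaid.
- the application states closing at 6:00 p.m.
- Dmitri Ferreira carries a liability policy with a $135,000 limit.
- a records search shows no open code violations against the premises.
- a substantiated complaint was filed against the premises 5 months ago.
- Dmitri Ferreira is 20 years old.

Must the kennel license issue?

(a) not (commercially zoned) — satisfied.
(b) fee paid — not satisfied.
(1): T AND F → false.
(i) closes by 8 p.m. — met.
(ii) no complaint in 18 mo. — not met.
(a): T OR F → true.
(i) age ≥ 21 — not met.
(ii) insurance ≥ $150,000 — not satisfied.
So (b) is not satisfied (F OR F).
(2): T AND F → false.
So Overall is not satisfied (F OR F).

No — denied.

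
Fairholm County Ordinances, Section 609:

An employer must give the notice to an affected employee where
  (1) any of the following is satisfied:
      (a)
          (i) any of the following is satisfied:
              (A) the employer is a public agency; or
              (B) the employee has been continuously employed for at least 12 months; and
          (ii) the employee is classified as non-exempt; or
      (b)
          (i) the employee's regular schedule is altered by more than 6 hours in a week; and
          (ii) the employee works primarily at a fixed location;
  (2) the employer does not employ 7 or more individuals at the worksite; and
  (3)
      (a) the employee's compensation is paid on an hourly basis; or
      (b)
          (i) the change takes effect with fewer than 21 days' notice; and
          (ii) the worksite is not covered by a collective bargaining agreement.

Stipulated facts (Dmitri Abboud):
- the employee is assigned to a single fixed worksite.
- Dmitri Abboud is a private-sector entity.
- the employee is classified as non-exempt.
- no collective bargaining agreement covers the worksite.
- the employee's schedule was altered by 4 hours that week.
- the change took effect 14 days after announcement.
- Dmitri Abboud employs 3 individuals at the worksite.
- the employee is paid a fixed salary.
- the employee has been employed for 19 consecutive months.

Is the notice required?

(A) public agency — not met.
(B) tenure ≥ 12 mo. — holds.
(i): F OR T → true.
(ii) non-exempt — satisfied.
(a): T AND T → true.
(i) schedule shift > 6h — not met.
(ii) fixed location — met.
(b): F AND T → false.
(1) = T OR F = true.
(2) not (≥ 7 at site) — met.
(a) hourly-paid — not satisfied.
(i) < 21 days' notice — satisfied.
(ii) no CBA — met.
(b) = T AND T = true.
(3) = F OR T = true.
Overall: T AND T AND T → true.

Yes — required.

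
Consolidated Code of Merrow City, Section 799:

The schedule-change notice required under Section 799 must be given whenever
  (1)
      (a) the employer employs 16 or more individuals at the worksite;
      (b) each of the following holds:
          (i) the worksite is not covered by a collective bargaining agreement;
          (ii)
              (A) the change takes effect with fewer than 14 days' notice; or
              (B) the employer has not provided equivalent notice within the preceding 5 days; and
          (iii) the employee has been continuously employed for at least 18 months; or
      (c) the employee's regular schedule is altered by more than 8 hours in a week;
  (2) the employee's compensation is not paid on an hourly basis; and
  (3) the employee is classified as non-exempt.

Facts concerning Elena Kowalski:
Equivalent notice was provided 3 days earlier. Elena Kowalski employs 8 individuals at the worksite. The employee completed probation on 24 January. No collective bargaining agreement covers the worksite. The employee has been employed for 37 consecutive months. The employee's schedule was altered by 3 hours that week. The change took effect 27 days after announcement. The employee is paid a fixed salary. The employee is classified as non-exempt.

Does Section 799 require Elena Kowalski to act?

(a) ≥ 16 at site — not satisfied.
(i) no CBA — satisfied.
(A) < 14 days' notice — not satisfied.
(B) no recent notice — not met.
(ii) = F OR F = false.
(iii) tenure ≥ 18 mo. — met.
(b): T AND F AND T → false.
(c) schedule shift > 8h — fails.
So (1) is not satisfied (F OR F OR F).
(2) not (hourly-paid) — holds.
(3) non-exempt — holds.
Overall: F AND T AND T → false.

No — not required.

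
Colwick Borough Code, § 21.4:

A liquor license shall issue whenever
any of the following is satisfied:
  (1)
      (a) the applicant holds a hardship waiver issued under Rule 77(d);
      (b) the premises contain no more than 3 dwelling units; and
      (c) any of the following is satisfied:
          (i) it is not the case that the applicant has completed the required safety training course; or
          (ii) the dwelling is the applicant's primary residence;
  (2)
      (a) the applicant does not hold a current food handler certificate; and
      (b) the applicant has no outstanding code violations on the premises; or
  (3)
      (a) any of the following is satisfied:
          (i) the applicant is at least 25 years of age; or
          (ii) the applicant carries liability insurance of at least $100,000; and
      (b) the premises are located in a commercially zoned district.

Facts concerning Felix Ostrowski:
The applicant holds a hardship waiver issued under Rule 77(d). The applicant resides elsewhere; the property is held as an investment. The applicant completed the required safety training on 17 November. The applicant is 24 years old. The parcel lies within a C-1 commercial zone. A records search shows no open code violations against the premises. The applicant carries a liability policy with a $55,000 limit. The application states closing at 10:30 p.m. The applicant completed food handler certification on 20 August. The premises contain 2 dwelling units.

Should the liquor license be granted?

(a) hardship waiver — holds.
(b) ≤ 3 units — satisfied.
(i) not (safety training) — not satisfied.
(ii) primary residence — not met.
So (c) is not satisfied (F OR F).
(1): T AND T AND F → false.
(a) not (food handler cert.) — fails.
(b) no code violations — satisfied.
So (2) is not satisfied (F AND T).
(i) age ≥ 25 — not met.
(ii) insurance ≥ $100,000 — fails.
So (a) is not satisfied (F OR F).
(b) commercially zoned — met.
(3): F AND T → false.
Overall = F OR F OR F = false.

No — denied.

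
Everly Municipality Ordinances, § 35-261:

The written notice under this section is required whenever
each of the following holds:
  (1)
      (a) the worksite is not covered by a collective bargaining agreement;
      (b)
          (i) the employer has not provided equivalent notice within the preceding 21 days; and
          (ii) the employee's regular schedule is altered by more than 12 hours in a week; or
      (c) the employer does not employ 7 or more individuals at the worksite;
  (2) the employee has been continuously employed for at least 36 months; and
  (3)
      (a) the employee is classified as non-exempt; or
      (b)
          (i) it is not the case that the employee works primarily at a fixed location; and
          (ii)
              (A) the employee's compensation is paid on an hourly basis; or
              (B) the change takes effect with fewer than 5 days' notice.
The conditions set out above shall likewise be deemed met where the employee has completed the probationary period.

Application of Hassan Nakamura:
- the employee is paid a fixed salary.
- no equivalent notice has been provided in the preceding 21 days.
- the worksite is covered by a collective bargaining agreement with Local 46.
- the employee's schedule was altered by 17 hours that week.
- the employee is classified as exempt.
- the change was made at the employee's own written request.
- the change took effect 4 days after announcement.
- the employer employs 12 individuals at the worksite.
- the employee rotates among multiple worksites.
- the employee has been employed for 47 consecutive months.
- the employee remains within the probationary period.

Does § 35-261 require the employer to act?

(a) no CBA — not satisfied.
(i) no recent notice — met.
(ii) schedule shift > 12h — met.
(b) = T AND T = true.
(c) not (≥ 7 at site) — not satisfied.
(1): F OR T OR F → true.
(2) tenure ≥ 36 mo. — satisfied.
(a) non-exempt — not satisfied.
(i) not (fixed location) — holds.
(A) hourly-paid — not met.
(B) < 5 days' notice — met.
(ii) = F OR T = true.
So (b) is satisfied (T AND T).
(3) = F OR T = true.
Overall = T AND T AND T = true.
Exception (past probation) — not satisfied.
Result: main true OR exception false → true.

Yes — required.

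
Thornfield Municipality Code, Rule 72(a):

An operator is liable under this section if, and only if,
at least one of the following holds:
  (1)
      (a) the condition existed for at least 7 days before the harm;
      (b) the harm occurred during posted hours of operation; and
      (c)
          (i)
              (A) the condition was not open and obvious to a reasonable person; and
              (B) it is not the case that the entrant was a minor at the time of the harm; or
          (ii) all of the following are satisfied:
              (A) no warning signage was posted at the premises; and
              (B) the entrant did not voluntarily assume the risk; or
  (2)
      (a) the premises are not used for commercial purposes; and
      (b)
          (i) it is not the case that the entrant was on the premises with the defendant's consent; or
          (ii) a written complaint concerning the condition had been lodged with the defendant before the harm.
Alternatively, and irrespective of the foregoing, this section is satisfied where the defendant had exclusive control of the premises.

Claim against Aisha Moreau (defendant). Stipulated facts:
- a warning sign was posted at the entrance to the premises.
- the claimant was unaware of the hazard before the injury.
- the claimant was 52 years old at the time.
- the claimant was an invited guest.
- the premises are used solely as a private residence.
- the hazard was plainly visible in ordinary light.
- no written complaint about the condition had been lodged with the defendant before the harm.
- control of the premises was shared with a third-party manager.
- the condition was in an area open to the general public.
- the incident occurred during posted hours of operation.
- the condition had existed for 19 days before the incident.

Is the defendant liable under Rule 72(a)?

No — not liable.

(a) condition ≥7 days old — holds.
(b) during posted hours — holds.
(A) not open/obvious — not met.
(B) not (entrant a minor) — satisfied.
(i) = F AND T = false.
(A) no signage posted — not satisfied.
(B) no assumed risk — holds.
(ii) = F AND T = false.
(c) = F OR F = false.
(1) = T AND T AND F = false.
(a) not (commercial use) — satisfied.
(i) not (consent to enter) — fails.
(ii) complaint lodged — not satisfied.
(b): F OR F → false.
(2): T AND F → false.
Overall = F OR F = false.
Exception (exclusive control) — not satisfied.
Result: main false OR exception false → false.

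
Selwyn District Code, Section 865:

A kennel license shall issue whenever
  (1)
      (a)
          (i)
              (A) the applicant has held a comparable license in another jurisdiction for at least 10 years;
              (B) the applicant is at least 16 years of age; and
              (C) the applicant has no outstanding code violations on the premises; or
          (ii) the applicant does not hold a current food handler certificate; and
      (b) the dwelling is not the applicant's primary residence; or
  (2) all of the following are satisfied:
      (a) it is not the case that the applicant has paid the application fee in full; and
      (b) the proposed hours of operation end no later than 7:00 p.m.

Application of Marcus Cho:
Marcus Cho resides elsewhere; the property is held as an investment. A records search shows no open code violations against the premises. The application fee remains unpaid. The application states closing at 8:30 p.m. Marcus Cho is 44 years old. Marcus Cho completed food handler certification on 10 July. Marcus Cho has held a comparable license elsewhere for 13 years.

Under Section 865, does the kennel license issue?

(A) prior license ≥ 10 yr — satisfied.
(B) age ≥ 16 — holds.
(C) no code violations — met.
So (i) is satisfied (T AND T AND T).
(ii) not (food handler cert.) — not met.
(a): T OR F → true.
(b) not (primary residence) — holds.
(1): T AND T → true.
(a) not (fee paid) — met.
(b) closes by 7 p.m. — fails.
(2) = T AND F = false.
Overall: T OR F → true.

Yes — granted.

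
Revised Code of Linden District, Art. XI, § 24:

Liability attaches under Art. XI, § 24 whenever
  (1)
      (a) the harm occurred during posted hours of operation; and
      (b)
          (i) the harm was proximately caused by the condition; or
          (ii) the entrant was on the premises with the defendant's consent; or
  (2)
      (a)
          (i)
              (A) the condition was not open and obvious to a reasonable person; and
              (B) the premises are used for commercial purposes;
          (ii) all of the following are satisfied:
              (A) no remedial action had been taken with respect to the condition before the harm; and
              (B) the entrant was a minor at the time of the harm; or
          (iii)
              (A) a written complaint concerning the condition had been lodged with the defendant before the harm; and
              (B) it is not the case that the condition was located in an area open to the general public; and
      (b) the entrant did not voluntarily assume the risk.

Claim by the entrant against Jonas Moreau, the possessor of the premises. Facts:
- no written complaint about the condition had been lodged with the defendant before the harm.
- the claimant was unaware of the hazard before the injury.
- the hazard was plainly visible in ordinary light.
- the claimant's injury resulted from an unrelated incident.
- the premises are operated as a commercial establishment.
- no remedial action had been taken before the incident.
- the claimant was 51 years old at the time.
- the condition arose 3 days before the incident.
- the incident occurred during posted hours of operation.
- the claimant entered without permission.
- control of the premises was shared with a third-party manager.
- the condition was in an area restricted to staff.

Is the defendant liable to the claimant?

(a) during posted hours — holds.
(i) proximate cause — not met.
(ii) consent to enter — not satisfied.
So (b) is not satisfied (F OR F).
(1): T AND F → false.
(A) not open/obvious — not satisfied.
(B) commercial use — holds.
(i) = F AND T = false.
(A) no remedial action — met.
(B) entrant a minor — not satisfied.
So (ii) is not satisfied (T AND F).
(A) complaint lodged — fails.
(B) not (public area) — holds.
(iii): F AND T → false.
So (a) is not satisfied (F OR F OR F).
(b) no assumed risk — holds.
(2): F AND T → false.
So Overall is not satisfied (F OR F).

No — not liable.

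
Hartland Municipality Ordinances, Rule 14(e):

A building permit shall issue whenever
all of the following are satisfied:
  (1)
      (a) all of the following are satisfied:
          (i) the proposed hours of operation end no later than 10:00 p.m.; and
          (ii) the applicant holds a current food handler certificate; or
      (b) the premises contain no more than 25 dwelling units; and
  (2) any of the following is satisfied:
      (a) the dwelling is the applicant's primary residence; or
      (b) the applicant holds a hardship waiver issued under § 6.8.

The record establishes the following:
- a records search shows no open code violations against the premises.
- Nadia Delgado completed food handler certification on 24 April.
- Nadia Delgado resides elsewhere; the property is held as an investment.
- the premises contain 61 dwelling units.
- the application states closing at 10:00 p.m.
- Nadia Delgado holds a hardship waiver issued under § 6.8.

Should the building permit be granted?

(i) closes by 10 p.m. — met.
(ii) food handler cert. — satisfied.
(a): T AND T → true.
(b) ≤ 25 units — not met.
So (1) is satisfied (T OR F).
(a) primary residence — not met.
(b) hardship waiver — satisfied.
So (2) is satisfied (F OR T).
Overall = T AND T = true.

Yes — granted.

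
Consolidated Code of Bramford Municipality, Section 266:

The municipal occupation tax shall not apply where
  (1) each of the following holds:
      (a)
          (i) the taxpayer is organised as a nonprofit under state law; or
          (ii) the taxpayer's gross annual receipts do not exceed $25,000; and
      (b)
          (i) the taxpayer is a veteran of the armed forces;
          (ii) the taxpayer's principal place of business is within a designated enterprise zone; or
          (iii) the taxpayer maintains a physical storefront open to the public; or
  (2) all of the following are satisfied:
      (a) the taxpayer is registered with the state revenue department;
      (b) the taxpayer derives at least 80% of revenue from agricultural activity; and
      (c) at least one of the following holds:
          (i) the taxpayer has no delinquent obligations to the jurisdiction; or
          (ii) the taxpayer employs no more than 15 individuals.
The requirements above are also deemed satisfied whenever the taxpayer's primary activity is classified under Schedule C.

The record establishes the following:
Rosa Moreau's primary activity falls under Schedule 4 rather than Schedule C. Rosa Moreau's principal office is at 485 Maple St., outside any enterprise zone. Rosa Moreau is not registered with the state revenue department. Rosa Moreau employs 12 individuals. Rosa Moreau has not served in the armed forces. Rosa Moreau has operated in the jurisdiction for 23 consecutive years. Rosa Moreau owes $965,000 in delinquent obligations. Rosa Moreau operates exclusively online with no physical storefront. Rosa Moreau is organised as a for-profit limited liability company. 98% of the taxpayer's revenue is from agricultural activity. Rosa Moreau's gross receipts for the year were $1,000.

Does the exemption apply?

(i) nonprofit — not met.
(ii) receipts ≤ $25,000 — satisfied.
(a): F OR T → true.
(i) veteran — not satisfied.
(ii) in enterprise zone — not met.
(iii) has storefront — not satisfied.
(b): F OR F OR F → false.
(1): T AND F → false.
(a) state-registered — fails.
(b) ≥80% agricultural — satisfied.
(i) no delinquency — fails.
(ii) ≤ 15 employees — holds.
(c) = F OR T = true.
(2): F AND T AND T → false.
So Overall is not satisfied (F OR F).
Exception (Schedule C activity) — not satisfied.
Result: main false OR exception false → false.

No — not exempt.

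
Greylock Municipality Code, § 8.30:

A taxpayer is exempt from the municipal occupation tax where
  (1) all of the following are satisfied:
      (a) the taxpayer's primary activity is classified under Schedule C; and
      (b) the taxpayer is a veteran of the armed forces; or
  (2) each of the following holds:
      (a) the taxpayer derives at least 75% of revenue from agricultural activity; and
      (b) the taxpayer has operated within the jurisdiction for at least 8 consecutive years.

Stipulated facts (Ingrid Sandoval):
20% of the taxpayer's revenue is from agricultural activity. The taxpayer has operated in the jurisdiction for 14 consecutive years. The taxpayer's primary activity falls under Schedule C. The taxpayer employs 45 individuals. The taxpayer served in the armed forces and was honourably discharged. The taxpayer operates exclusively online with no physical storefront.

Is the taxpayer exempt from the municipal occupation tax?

(a) Schedule C activity — satisfied.
(b) veteran — met.
(1): T AND T → true.
(a) ≥75% agricultural — not satisfied.
(b) ≥ 8 yrs in jurisdiction — satisfied.
So (2) is not satisfied (F AND T).
Overall = T OR F = true.

Yes — exempt.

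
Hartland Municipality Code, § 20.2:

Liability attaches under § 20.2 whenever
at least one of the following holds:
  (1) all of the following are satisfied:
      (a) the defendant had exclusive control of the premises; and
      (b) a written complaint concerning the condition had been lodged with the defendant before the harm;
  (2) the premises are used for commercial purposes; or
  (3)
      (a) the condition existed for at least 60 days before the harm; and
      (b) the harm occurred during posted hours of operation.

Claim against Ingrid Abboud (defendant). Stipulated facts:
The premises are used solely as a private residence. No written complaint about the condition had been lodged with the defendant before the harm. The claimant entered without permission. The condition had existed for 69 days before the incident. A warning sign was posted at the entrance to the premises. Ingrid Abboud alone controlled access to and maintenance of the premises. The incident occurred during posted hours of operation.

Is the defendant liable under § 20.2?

(a) exclusive control — met.
(b) complaint lodged — not met.
(1) = T AND F = false.
(2) commercial use — fails.
(a) condition ≥60 days old — met.
(b) during posted hours — satisfied.
(3) = T AND T = true.
Overall = F OR F OR T = true.

Yes — liable.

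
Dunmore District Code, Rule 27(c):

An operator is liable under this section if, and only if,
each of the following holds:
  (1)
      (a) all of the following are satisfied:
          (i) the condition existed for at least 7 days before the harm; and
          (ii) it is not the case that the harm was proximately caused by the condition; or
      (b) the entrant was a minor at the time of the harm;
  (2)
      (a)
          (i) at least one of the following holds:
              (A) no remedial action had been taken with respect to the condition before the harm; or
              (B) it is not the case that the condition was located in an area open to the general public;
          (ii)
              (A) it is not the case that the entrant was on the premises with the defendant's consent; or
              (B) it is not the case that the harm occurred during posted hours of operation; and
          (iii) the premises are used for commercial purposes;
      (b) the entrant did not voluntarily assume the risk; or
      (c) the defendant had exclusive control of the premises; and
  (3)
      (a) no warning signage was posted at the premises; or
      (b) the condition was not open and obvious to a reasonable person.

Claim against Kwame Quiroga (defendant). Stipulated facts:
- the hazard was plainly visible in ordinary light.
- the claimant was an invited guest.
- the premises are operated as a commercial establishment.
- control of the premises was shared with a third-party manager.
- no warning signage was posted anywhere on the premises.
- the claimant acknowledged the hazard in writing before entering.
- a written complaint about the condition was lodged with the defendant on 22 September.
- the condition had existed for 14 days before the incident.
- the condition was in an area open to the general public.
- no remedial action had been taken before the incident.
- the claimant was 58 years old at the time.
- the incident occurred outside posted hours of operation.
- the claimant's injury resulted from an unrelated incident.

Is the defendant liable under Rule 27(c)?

(i) condition ≥7 days old — met.
(ii) not (proximate cause) — met.
So (a) is satisfied (T AND T).
(b) entrant a minor — not satisfied.
(1) = T OR F = true.
(A) no remedial action — holds.
(B) not (public area) — not satisfied.
(i): T OR F → true.
(A) not (consent to enter) — fails.
(B) not (during posted hours) — satisfied.
So (ii) is satisfied (F OR T).
(iii) commercial use — satisfied.
(a) = T AND T AND T = true.
(b) no assumed risk — fails.
(c) exclusive control — fails.
(2): T OR F OR F → true.
(a) no signage posted — satisfied.
(b) not open/obvious — fails.
(3): T OR F → true.
So Overall is satisfied (T AND T AND T).

Yes — liable.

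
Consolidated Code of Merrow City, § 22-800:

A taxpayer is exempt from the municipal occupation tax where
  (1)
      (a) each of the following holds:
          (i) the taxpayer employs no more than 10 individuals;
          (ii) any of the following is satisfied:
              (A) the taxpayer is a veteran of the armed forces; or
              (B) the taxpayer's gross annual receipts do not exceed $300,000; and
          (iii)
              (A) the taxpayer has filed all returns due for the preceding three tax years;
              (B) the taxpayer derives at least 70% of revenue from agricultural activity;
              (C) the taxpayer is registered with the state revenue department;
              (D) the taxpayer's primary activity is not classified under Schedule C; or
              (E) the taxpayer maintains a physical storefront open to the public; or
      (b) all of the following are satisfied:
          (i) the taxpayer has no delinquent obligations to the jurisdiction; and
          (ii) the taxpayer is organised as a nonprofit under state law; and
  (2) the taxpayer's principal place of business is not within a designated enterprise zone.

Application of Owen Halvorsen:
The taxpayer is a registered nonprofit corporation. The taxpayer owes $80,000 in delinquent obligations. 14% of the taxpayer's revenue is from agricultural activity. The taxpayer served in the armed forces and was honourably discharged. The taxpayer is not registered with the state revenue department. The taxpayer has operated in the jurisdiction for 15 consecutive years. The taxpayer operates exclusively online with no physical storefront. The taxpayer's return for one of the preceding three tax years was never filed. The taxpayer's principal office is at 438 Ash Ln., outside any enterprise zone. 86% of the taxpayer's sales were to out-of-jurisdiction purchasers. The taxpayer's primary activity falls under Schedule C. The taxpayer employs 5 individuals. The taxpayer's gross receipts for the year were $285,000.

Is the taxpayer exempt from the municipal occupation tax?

(i) ≤ 10 employees — satisfied.
(A) veteran — satisfied.
(B) receipts ≤ $300,000 — holds.
So (ii) is satisfied (T OR T).
(A) returns current — not satisfied.
(B) ≥70% agricultural — not satisfied.
(C) state-registered — fails.
(D) not (Schedule C activity) — not met.
(E) has storefront — fails.
(iii) = F OR F OR F OR F OR F = false.
So (a) is not satisfied (T AND T AND F).
(i) no delinquency — not met.
(ii) nonprofit — holds.
(b) = F AND T = false.
(1): F OR F → false.
(2) not (in enterprise zone) — met.
So Overall is not satisfied (F AND T).

No — not exempt.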